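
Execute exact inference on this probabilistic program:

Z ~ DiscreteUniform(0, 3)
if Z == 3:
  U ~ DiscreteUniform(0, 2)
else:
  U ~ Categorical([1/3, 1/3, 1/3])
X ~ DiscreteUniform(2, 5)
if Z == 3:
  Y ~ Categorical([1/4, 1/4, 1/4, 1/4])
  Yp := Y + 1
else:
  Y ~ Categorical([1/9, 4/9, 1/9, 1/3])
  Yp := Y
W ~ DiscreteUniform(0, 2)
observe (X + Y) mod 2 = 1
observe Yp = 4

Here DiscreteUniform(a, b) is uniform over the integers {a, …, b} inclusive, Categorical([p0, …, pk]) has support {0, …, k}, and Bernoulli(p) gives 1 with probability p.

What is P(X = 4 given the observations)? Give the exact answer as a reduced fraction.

P(X = 4 | obs) = 1/2

Enumerate traces; 18 have nonzero weight after conditioning:
  (Z=3, U=0, X=2, Y=3, W=0) weight 1/576
  (Z=3, U=0, X=2, Y=3, W=1) weight 1/576
  (Z=3, U=0, X=2, Y=3, W=2) weight 1/576
  (Z=3, U=0, X=4, Y=3, W=0) weight 1/576
  (Z=3, U=0, X=4, Y=3, W=1) weight 1/576
  (Z=3, U=0, X=4, Y=3, W=2) weight 1/576
  (Z=3, U=1, X=2, Y=3, W=0) weight 1/576
  (Z=3, U=1, X=2, Y=3, W=1) weight 1/576
  … 10 more
Group by X:
  weight(X=2) = 1/64
  weight(X=4) = 1/64
Total weight = 1/64 + 1/64 = 1/32
P(X=2 | obs) = 1/64 / 1/32 = 1/2
P(X=4 | obs) = 1/64 / 1/32 = 1/2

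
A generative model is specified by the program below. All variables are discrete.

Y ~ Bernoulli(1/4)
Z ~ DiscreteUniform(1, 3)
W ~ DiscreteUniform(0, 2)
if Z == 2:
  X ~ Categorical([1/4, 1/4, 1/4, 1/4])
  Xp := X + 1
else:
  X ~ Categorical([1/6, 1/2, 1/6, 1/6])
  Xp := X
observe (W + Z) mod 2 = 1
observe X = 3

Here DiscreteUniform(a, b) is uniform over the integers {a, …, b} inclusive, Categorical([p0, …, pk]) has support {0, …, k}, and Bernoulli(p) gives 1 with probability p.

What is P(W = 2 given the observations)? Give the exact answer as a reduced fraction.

Enumerate traces; 10 have nonzero weight after conditioning:
  (Y=0, Z=1, W=0, X=3) weight 1/72
  (Y=0, Z=1, W=2, X=3) weight 1/72
  (Y=0, Z=2, W=1, X=3) weight 1/48
  (Y=0, Z=3, W=0, X=3) weight 1/72
  (Y=0, Z=3, W=2, X=3) weight 1/72
  (Y=1, Z=1, W=0, X=3) weight 1/216
  (Y=1, Z=1, W=2, X=3) weight 1/216
  (Y=1, Z=2, W=1, X=3) weight 1/144
  … 2 more
Group by W:
  weight(W=0) = 1/27
  weight(W=1) = 1/36
  weight(W=2) = 1/27
Total weight = 1/27 + 1/36 + 1/27 = 11/108
P(W=0 | obs) = 1/27 / 11/108 = 4/11
P(W=1 | obs) = 1/36 / 11/108 = 3/11
P(W=2 | obs) = 1/27 / 11/108 = 4/11

P(W = 2 | obs) = 4/11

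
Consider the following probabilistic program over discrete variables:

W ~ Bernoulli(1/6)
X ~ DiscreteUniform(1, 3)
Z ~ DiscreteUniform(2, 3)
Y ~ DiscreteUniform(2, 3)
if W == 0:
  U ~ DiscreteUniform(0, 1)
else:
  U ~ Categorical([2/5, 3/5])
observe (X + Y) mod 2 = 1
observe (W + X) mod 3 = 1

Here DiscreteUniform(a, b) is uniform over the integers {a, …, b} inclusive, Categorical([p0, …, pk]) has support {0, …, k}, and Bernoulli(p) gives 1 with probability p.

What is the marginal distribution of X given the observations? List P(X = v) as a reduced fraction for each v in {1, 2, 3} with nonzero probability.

Enumerate traces; 8 have nonzero weight after conditioning:
  (W=0, X=1, Z=2, Y=2, U=0) weight 5/144
  (W=0, X=1, Z=2, Y=2, U=1) weight 5/144
  (W=0, X=1, Z=3, Y=2, U=0) weight 5/144
  (W=0, X=1, Z=3, Y=2, U=1) weight 5/144
  (W=1, X=3, Z=2, Y=2, U=0) weight 1/180
  (W=1, X=3, Z=2, Y=2, U=1) weight 1/120
  (W=1, X=3, Z=3, Y=2, U=0) weight 1/180
  (W=1, X=3, Z=3, Y=2, U=1) weight 1/120
Group by X:
  weight(X=1) = 5/36
  weight(X=3) = 1/36
Total weight = 5/36 + 1/36 = 1/6
P(X=1 | obs) = 5/36 / 1/6 = 5/6
P(X=3 | obs) = 1/36 / 1/6 = 1/6

P(X=1) = 5/6, P(X=3) = 1/6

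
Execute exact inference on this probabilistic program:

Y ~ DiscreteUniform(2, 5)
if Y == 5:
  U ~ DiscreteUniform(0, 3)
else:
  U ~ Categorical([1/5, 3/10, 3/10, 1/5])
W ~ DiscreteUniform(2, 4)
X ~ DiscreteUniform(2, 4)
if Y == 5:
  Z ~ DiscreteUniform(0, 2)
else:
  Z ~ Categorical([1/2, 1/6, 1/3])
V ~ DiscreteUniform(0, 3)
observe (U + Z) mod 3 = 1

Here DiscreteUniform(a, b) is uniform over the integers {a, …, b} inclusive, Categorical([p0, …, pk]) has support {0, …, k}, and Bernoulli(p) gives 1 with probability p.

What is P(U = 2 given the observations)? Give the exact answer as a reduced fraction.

P(U = 2 | obs) = 23/77

Enumerate traces; 576 have nonzero weight after conditioning:
  (Y=2, U=0, W=2, X=2, Z=1, V=0) weight 1/4320
  (Y=2, U=0, W=2, X=2, Z=1, V=1) weight 1/4320
  (Y=2, U=0, W=2, X=2, Z=1, V=2) weight 1/4320
  (Y=2, U=0, W=2, X=2, Z=1, V=3) weight 1/4320
  (Y=2, U=0, W=2, X=3, Z=1, V=0) weight 1/4320
  (Y=2, U=0, W=2, X=3, Z=1, V=1) weight 1/4320
  (Y=2, U=0, W=2, X=3, Z=1, V=2) weight 1/4320
  (Y=2, U=0, W=2, X=3, Z=1, V=3) weight 1/4320
  (Y=2, U=1, W=2, X=2, Z=0, V=0) weight 1/960
  (Y=2, U=2, W=2, X=2, Z=2, V=0) weight 1/1440
  … 566 more
Group by U:
  weight(U=0) = 11/240
  weight(U=1) = 2/15
  weight(U=2) = 23/240
  weight(U=3) = 11/240
Total weight = 11/240 + 2/15 + 23/240 + 11/240 = 77/240
P(U=0 | obs) = 11/240 / 77/240 = 1/7
P(U=1 | obs) = 2/15 / 77/240 = 32/77
P(U=2 | obs) = 23/240 / 77/240 = 23/77
P(U=3 | obs) = 11/240 / 77/240 = 1/7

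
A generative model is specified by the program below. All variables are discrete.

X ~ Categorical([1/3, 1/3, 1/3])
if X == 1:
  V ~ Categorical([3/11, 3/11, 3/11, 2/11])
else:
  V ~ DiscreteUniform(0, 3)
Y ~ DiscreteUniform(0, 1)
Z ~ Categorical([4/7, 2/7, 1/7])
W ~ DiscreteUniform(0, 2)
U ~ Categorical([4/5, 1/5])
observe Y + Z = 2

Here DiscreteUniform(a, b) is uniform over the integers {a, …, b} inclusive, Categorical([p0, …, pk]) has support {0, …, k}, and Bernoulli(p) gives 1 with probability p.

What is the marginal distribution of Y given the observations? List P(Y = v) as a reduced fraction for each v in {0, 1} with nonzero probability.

Enumerate traces; 144 have nonzero weight after conditioning:
  (X=0, V=0, Y=0, Z=2, W=0, U=0) weight 1/630
  (X=0, V=0, Y=0, Z=2, W=0, U=1) weight 1/2520
  (X=0, V=0, Y=0, Z=2, W=1, U=0) weight 1/630
  (X=0, V=0, Y=0, Z=2, W=1, U=1) weight 1/2520
  (X=0, V=0, Y=0, Z=2, W=2, U=0) weight 1/630
  (X=0, V=0, Y=0, Z=2, W=2, U=1) weight 1/2520
  (X=0, V=0, Y=1, Z=1, W=0, U=0) weight 1/315
  (X=0, V=0, Y=1, Z=1, W=0, U=1) weight 1/1260
  … 136 more
Group by Y:
  weight(Y=0) = 1/14
  weight(Y=1) = 1/7
Total weight = 1/14 + 1/7 = 3/14
P(Y=0 | obs) = 1/14 / 3/14 = 1/3
P(Y=1 | obs) = 1/7 / 3/14 = 2/3

P(Y=0) = 1/3, P(Y=1) = 2/3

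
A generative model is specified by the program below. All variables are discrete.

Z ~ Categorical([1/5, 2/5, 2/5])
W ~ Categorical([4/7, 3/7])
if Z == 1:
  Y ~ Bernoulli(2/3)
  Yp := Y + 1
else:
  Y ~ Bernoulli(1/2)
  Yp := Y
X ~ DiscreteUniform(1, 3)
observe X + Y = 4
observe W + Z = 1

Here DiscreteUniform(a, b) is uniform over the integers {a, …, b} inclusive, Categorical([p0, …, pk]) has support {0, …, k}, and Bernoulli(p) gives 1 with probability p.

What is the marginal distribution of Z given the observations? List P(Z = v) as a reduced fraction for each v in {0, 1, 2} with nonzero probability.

Enumerate traces; 2 have nonzero weight after conditioning:
  (Z=0, W=1, Y=1, X=3) weight 1/70
  (Z=1, W=0, Y=1, X=3) weight 16/315
Group by Z:
  weight(Z=0) = 1/70
  weight(Z=1) = 16/315
Total weight = 1/70 + 16/315 = 41/630
P(Z=0 | obs) = 1/70 / 41/630 = 9/41
P(Z=1 | obs) = 16/315 / 41/630 = 32/41

P(Z=0) = 9/41, P(Z=1) = 32/41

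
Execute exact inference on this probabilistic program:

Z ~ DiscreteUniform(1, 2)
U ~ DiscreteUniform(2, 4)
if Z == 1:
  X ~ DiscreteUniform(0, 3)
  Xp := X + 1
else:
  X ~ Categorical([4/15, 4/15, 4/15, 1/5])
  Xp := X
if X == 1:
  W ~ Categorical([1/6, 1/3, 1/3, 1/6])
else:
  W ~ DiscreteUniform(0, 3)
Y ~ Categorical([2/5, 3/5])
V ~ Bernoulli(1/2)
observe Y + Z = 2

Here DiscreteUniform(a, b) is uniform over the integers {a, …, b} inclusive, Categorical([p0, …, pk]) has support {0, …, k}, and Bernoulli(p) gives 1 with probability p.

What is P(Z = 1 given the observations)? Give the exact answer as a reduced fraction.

Enumerate traces; 192 have nonzero weight after conditioning:
  (Z=1, U=2, X=0, W=0, Y=1, V=0) weight 1/320
  (Z=1, U=2, X=0, W=0, Y=1, V=1) weight 1/320
  (Z=1, U=2, X=0, W=1, Y=1, V=0) weight 1/320
  (Z=1, U=2, X=0, W=1, Y=1, V=1) weight 1/320
  (Z=1, U=2, X=0, W=2, Y=1, V=0) weight 1/320
  (Z=1, U=2, X=0, W=2, Y=1, V=1) weight 1/320
  (Z=1, U=2, X=0, W=3, Y=1, V=0) weight 1/320
  (Z=1, U=2, X=0, W=3, Y=1, V=1) weight 1/320
  (Z=2, U=2, X=0, W=0, Y=0, V=0) weight 1/450
  … 183 more
Group by Z:
  weight(Z=1) = 3/10
  weight(Z=2) = 1/5
Total weight = 3/10 + 1/5 = 1/2
P(Z=1 | obs) = 3/10 / 1/2 = 3/5
P(Z=2 | obs) = 1/5 / 1/2 = 2/5

P(Z = 1 | obs) = 3/5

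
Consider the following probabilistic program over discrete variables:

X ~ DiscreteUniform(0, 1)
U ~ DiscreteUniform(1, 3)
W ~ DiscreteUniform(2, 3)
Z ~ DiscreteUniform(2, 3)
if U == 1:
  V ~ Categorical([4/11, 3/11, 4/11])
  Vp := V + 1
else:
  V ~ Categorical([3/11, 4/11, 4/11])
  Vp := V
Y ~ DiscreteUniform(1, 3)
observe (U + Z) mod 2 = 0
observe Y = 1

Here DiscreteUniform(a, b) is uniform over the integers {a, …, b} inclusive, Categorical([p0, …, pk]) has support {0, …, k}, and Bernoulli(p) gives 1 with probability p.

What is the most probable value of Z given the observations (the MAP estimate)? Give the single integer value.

argmax_v P(Z = v | obs) = 3

Enumerate traces; 36 have nonzero weight after conditioning:
  (X=0, U=1, W=2, Z=3, V=0, Y=1) weight 1/198
  (X=0, U=1, W=2, Z=3, V=1, Y=1) weight 1/264
  (X=0, U=1, W=2, Z=3, V=2, Y=1) weight 1/198
  (X=0, U=1, W=3, Z=3, V=0, Y=1) weight 1/198
  (X=0, U=1, W=3, Z=3, V=1, Y=1) weight 1/264
  (X=0, U=1, W=3, Z=3, V=2, Y=1) weight 1/198
  (X=0, U=2, W=2, Z=2, V=0, Y=1) weight 1/264
  (X=0, U=2, W=2, Z=2, V=1, Y=1) weight 1/198
  … 28 more
Group by Z:
  weight(Z=2) = 1/18
  weight(Z=3) = 1/9
Total weight = 1/18 + 1/9 = 1/6
P(Z=2 | obs) = 1/18 / 1/6 = 1/3
P(Z=3 | obs) = 1/9 / 1/6 = 2/3
argmax = 3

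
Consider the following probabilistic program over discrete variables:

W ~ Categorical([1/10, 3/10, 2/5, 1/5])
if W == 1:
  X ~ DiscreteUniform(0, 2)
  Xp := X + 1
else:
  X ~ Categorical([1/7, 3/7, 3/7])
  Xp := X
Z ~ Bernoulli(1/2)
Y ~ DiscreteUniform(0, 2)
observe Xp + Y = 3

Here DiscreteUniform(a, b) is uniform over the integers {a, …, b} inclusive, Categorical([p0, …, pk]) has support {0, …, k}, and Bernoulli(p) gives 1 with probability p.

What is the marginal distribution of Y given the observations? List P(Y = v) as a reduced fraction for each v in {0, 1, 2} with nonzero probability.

Enumerate traces; 18 have nonzero weight after conditioning:
  (W=0, X=1, Z=0, Y=2) weight 1/140
  (W=0, X=1, Z=1, Y=2) weight 1/140
  (W=0, X=2, Z=0, Y=1) weight 1/140
  (W=0, X=2, Z=1, Y=1) weight 1/140
  (W=1, X=0, Z=0, Y=2) weight 1/60
  (W=1, X=0, Z=1, Y=2) weight 1/60
  (W=1, X=1, Z=0, Y=1) weight 1/60
  (W=1, X=1, Z=1, Y=1) weight 1/60
  (W=1, X=2, Z=0, Y=0) weight 1/60
  … 9 more
Group by Y:
  weight(Y=0) = 1/30
  weight(Y=1) = 2/15
  weight(Y=2) = 2/15
Total weight = 1/30 + 2/15 + 2/15 = 3/10
P(Y=0 | obs) = 1/30 / 3/10 = 1/9
P(Y=1 | obs) = 2/15 / 3/10 = 4/9
P(Y=2 | obs) = 2/15 / 3/10 = 4/9

P(Y=0) = 1/9, P(Y=1) = 4/9, P(Y=2) = 4/9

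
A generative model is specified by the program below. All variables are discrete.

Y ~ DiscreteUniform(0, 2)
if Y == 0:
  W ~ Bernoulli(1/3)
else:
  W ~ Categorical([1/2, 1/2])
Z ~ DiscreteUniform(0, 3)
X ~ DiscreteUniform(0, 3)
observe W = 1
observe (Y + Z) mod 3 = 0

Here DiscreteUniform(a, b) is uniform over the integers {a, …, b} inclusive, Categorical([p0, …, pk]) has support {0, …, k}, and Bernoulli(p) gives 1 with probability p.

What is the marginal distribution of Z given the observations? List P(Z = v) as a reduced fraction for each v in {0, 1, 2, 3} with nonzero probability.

P(Z=0) = 1/5, P(Z=1) = 3/10, P(Z=2) = 3/10, P(Z=3) = 1/5

Enumerate traces; 16 have nonzero weight after conditioning:
  (Y=0, W=1, Z=0, X=0) weight 1/144
  (Y=0, W=1, Z=0, X=1) weight 1/144
  (Y=0, W=1, Z=0, X=2) weight 1/144
  (Y=0, W=1, Z=0, X=3) weight 1/144
  (Y=0, W=1, Z=3, X=0) weight 1/144
  (Y=0, W=1, Z=3, X=1) weight 1/144
  (Y=0, W=1, Z=3, X=2) weight 1/144
  (Y=0, W=1, Z=3, X=3) weight 1/144
  (Y=1, W=1, Z=2, X=0) weight 1/96
  (Y=2, W=1, Z=1, X=0) weight 1/96
  … 6 more
Group by Z:
  weight(Z=0) = 1/36
  weight(Z=1) = 1/24
  weight(Z=2) = 1/24
  weight(Z=3) = 1/36
Total weight = 1/36 + 1/24 + 1/24 + 1/36 = 5/36
P(Z=0 | obs) = 1/36 / 5/36 = 1/5
P(Z=1 | obs) = 1/24 / 5/36 = 3/10
P(Z=2 | obs) = 1/24 / 5/36 = 3/10
P(Z=3 | obs) = 1/36 / 5/36 = 1/5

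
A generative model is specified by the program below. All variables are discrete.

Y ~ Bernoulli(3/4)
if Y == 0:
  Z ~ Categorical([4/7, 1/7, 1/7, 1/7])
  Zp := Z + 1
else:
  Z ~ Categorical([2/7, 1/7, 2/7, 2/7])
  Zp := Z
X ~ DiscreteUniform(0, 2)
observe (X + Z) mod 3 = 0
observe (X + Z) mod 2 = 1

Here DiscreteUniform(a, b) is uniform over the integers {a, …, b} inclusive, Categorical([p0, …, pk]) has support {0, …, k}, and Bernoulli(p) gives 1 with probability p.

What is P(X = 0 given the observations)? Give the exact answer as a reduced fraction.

Enumerate traces; 6 have nonzero weight after conditioning:
  (Y=0, Z=1, X=2) weight 1/84
  (Y=0, Z=2, X=1) weight 1/84
  (Y=0, Z=3, X=0) weight 1/84
  (Y=1, Z=1, X=2) weight 1/28
  (Y=1, Z=2, X=1) weight 1/14
  (Y=1, Z=3, X=0) weight 1/14
Group by X:
  weight(X=0) = 1/12
  weight(X=1) = 1/12
  weight(X=2) = 1/21
Total weight = 1/12 + 1/12 + 1/21 = 3/14
P(X=0 | obs) = 1/12 / 3/14 = 7/18
P(X=1 | obs) = 1/12 / 3/14 = 7/18
P(X=2 | obs) = 1/21 / 3/14 = 2/9

P(X = 0 | obs) = 7/18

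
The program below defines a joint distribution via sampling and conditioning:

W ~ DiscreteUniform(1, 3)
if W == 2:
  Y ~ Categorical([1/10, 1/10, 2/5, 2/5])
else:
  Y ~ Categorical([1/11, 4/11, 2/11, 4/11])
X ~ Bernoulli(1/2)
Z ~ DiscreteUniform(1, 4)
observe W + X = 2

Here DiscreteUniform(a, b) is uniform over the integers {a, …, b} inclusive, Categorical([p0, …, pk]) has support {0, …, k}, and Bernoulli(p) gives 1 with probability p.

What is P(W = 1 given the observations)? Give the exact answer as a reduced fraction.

P(W = 1 | obs) = 1/2

Enumerate traces; 32 have nonzero weight after conditioning:
  (W=1, Y=0, X=1, Z=1) weight 1/264
  (W=1, Y=0, X=1, Z=2) weight 1/264
  (W=1, Y=0, X=1, Z=3) weight 1/264
  (W=1, Y=0, X=1, Z=4) weight 1/264
  (W=1, Y=1, X=1, Z=1) weight 1/66
  (W=1, Y=1, X=1, Z=2) weight 1/66
  (W=1, Y=1, X=1, Z=3) weight 1/66
  (W=1, Y=1, X=1, Z=4) weight 1/66
  (W=2, Y=0, X=0, Z=1) weight 1/240
  … 23 more
Group by W:
  weight(W=1) = 1/6
  weight(W=2) = 1/6
Total weight = 1/6 + 1/6 = 1/3
P(W=1 | obs) = 1/6 / 1/3 = 1/2
P(W=2 | obs) = 1/6 / 1/3 = 1/2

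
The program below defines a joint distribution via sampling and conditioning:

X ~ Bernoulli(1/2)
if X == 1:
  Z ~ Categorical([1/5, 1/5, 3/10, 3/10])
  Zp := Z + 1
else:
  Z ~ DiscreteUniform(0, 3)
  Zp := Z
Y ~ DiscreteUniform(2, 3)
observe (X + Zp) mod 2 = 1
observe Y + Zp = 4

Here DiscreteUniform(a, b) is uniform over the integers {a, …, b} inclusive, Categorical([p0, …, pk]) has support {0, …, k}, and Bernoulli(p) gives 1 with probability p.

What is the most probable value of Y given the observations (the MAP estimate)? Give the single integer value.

argmax_v P(Y = v | obs) = 3

Enumerate traces; 2 have nonzero weight after conditioning:
  (X=0, Z=1, Y=3) weight 1/16
  (X=1, Z=1, Y=2) weight 1/20
Group by Y:
  weight(Y=2) = 1/20
  weight(Y=3) = 1/16
Total weight = 1/20 + 1/16 = 9/80
P(Y=2 | obs) = 1/20 / 9/80 = 4/9
P(Y=3 | obs) = 1/16 / 9/80 = 5/9
argmax = 3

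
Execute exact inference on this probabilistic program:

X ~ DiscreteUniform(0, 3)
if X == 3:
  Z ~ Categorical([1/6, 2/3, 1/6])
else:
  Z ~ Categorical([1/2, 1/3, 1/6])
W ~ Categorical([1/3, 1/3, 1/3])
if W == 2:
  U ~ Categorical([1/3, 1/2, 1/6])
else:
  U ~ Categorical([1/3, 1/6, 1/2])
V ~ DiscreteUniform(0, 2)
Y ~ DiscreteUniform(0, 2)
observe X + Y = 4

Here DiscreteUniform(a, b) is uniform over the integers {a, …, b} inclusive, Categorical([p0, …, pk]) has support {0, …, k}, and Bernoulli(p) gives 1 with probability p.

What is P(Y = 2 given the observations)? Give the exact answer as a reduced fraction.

Enumerate traces; 162 have nonzero weight after conditioning:
  (X=2, Z=0, W=0, U=0, V=0, Y=2) weight 1/648
  (X=2, Z=0, W=0, U=0, V=1, Y=2) weight 1/648
  (X=2, Z=0, W=0, U=0, V=2, Y=2) weight 1/648
  (X=2, Z=0, W=0, U=1, V=0, Y=2) weight 1/1296
  (X=2, Z=0, W=0, U=1, V=1, Y=2) weight 1/1296
  (X=2, Z=0, W=0, U=1, V=2, Y=2) weight 1/1296
  (X=2, Z=0, W=0, U=2, V=0, Y=2) weight 1/432
  (X=2, Z=0, W=0, U=2, V=1, Y=2) weight 1/432
  (X=3, Z=0, W=0, U=0, V=0, Y=1) weight 1/1944
  … 153 more
Group by Y:
  weight(Y=1) = 1/12
  weight(Y=2) = 1/12
Total weight = 1/12 + 1/12 = 1/6
P(Y=1 | obs) = 1/12 / 1/6 = 1/2
P(Y=2 | obs) = 1/12 / 1/6 = 1/2

P(Y = 2 | obs) = 1/2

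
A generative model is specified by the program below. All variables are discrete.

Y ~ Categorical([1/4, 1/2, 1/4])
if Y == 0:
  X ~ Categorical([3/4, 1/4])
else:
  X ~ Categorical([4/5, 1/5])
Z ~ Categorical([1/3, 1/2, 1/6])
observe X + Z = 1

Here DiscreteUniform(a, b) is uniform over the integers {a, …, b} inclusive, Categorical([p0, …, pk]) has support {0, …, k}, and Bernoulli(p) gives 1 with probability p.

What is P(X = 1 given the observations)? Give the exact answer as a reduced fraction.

Enumerate traces; 6 have nonzero weight after conditioning:
  (Y=0, X=0, Z=1) weight 3/32
  (Y=0, X=1, Z=0) weight 1/48
  (Y=1, X=0, Z=1) weight 1/5
  (Y=1, X=1, Z=0) weight 1/30
  (Y=2, X=0, Z=1) weight 1/10
  (Y=2, X=1, Z=0) weight 1/60
Group by X:
  weight(X=0) = 63/160
  weight(X=1) = 17/240
Total weight = 63/160 + 17/240 = 223/480
P(X=0 | obs) = 63/160 / 223/480 = 189/223
P(X=1 | obs) = 17/240 / 223/480 = 34/223

P(X = 1 | obs) = 34/223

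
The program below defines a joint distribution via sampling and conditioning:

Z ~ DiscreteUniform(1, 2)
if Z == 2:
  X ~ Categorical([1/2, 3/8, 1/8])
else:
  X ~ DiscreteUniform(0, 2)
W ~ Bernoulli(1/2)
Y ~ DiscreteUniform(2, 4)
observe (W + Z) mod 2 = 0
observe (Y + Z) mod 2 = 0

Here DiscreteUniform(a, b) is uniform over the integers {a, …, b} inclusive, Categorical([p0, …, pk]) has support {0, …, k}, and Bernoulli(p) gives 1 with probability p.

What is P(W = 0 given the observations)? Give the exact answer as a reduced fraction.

Enumerate traces; 9 have nonzero weight after conditioning:
  (Z=1, X=0, W=1, Y=3) weight 1/36
  (Z=1, X=1, W=1, Y=3) weight 1/36
  (Z=1, X=2, W=1, Y=3) weight 1/36
  (Z=2, X=0, W=0, Y=2) weight 1/24
  (Z=2, X=0, W=0, Y=4) weight 1/24
  (Z=2, X=1, W=0, Y=2) weight 1/32
  (Z=2, X=1, W=0, Y=4) weight 1/32
  (Z=2, X=2, W=0, Y=2) weight 1/96
  … 1 more
Group by W:
  weight(W=0) = 1/6
  weight(W=1) = 1/12
Total weight = 1/6 + 1/12 = 1/4
P(W=0 | obs) = 1/6 / 1/4 = 2/3
P(W=1 | obs) = 1/12 / 1/4 = 1/3

P(W = 0 | obs) = 2/3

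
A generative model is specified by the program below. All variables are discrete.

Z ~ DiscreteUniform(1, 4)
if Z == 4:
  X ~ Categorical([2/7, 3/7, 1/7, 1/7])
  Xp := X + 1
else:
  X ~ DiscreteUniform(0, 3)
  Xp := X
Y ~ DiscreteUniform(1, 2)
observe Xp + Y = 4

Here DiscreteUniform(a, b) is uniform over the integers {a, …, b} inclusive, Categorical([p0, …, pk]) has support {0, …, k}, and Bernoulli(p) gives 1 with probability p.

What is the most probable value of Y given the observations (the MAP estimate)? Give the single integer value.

argmax_v P(Y = v | obs) = 2

Enumerate traces; 8 have nonzero weight after conditioning:
  (Z=1, X=2, Y=2) weight 1/32
  (Z=1, X=3, Y=1) weight 1/32
  (Z=2, X=2, Y=2) weight 1/32
  (Z=2, X=3, Y=1) weight 1/32
  (Z=3, X=2, Y=2) weight 1/32
  (Z=3, X=3, Y=1) weight 1/32
  (Z=4, X=1, Y=2) weight 3/56
  (Z=4, X=2, Y=1) weight 1/56
Group by Y:
  weight(Y=1) = 25/224
  weight(Y=2) = 33/224
Total weight = 25/224 + 33/224 = 29/112
P(Y=1 | obs) = 25/224 / 29/112 = 25/58
P(Y=2 | obs) = 33/224 / 29/112 = 33/58
argmax = 2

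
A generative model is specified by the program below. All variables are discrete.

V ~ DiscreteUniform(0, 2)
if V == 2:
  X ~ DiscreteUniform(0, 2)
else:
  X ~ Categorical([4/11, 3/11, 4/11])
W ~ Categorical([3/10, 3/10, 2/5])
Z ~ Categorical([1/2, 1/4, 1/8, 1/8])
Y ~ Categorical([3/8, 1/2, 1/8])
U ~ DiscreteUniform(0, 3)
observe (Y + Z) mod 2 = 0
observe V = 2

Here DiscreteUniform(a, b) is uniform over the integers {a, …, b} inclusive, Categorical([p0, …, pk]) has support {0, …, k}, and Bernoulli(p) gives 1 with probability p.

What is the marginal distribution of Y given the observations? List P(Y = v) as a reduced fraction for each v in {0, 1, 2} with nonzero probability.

P(Y=0) = 15/32, P(Y=1) = 3/8, P(Y=2) = 5/32

Enumerate traces; 216 have nonzero weight after conditioning:
  (V=2, X=0, W=0, Z=0, Y=0, U=0) weight 1/640
  (V=2, X=0, W=0, Z=0, Y=0, U=1) weight 1/640
  (V=2, X=0, W=0, Z=0, Y=0, U=2) weight 1/640
  (V=2, X=0, W=0, Z=0, Y=0, U=3) weight 1/640
  (V=2, X=0, W=0, Z=0, Y=2, U=0) weight 1/1920
  (V=2, X=0, W=0, Z=0, Y=2, U=1) weight 1/1920
  (V=2, X=0, W=0, Z=0, Y=2, U=2) weight 1/1920
  (V=2, X=0, W=0, Z=0, Y=2, U=3) weight 1/1920
  (V=2, X=0, W=0, Z=1, Y=1, U=0) weight 1/960
  … 207 more
Group by Y:
  weight(Y=0) = 5/64
  weight(Y=1) = 1/16
  weight(Y=2) = 5/192
Total weight = 5/64 + 1/16 + 5/192 = 1/6
P(Y=0 | obs) = 5/64 / 1/6 = 15/32
P(Y=1 | obs) = 1/16 / 1/6 = 3/8
P(Y=2 | obs) = 5/192 / 1/6 = 5/32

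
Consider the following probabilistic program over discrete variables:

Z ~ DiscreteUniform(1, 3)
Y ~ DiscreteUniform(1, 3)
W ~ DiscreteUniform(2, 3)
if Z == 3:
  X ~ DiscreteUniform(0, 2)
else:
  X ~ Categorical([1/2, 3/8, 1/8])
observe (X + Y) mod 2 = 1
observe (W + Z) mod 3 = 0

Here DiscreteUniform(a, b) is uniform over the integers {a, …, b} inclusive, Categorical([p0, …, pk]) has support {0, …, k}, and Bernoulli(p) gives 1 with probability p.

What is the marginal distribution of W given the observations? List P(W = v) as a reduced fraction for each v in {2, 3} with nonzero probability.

P(W=2) = 39/79, P(W=3) = 40/79

Enumerate traces; 10 have nonzero weight after conditioning:
  (Z=1, Y=1, W=2, X=0) weight 1/36
  (Z=1, Y=1, W=2, X=2) weight 1/144
  (Z=1, Y=2, W=2, X=1) weight 1/48
  (Z=1, Y=3, W=2, X=0) weight 1/36
  (Z=1, Y=3, W=2, X=2) weight 1/144
  (Z=3, Y=1, W=3, X=0) weight 1/54
  (Z=3, Y=1, W=3, X=2) weight 1/54
  (Z=3, Y=2, W=3, X=1) weight 1/54
  … 2 more
Group by W:
  weight(W=2) = 13/144
  weight(W=3) = 5/54
Total weight = 13/144 + 5/54 = 79/432
P(W=2 | obs) = 13/144 / 79/432 = 39/79
P(W=3 | obs) = 5/54 / 79/432 = 40/79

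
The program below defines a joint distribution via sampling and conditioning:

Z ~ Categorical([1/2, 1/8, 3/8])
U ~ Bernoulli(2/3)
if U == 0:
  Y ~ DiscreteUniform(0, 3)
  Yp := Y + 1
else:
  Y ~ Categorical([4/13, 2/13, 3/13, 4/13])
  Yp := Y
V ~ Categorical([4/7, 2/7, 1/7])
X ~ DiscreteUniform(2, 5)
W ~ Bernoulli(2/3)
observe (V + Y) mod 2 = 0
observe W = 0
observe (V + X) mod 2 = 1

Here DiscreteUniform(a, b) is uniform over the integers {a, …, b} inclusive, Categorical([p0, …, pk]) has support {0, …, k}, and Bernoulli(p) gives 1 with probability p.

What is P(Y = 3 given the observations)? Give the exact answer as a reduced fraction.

P(Y = 3 | obs) = 5/31

Enumerate traces; 72 have nonzero weight after conditioning:
  (Z=0, U=0, Y=0, V=0, X=3, W=0) weight 1/504
  (Z=0, U=0, Y=0, V=0, X=5, W=0) weight 1/504
  (Z=0, U=0, Y=0, V=2, X=3, W=0) weight 1/2016
  (Z=0, U=0, Y=0, V=2, X=5, W=0) weight 1/2016
  (Z=0, U=0, Y=1, V=1, X=2, W=0) weight 1/1008
  (Z=0, U=0, Y=1, V=1, X=4, W=0) weight 1/1008
  (Z=0, U=0, Y=2, V=0, X=3, W=0) weight 1/504
  (Z=0, U=0, Y=2, V=0, X=5, W=0) weight 1/504
  (Z=0, U=0, Y=3, V=1, X=2, W=0) weight 1/1008
  … 63 more
Group by Y:
  weight(Y=0) = 25/728
  weight(Y=1) = 29/3276
  weight(Y=2) = 185/6552
  weight(Y=3) = 5/364
Total weight = 25/728 + 29/3276 + 185/6552 + 5/364 = 31/364
P(Y=0 | obs) = 25/728 / 31/364 = 25/62
P(Y=1 | obs) = 29/3276 / 31/364 = 29/279
P(Y=2 | obs) = 185/6552 / 31/364 = 185/558
P(Y=3 | obs) = 5/364 / 31/364 = 5/31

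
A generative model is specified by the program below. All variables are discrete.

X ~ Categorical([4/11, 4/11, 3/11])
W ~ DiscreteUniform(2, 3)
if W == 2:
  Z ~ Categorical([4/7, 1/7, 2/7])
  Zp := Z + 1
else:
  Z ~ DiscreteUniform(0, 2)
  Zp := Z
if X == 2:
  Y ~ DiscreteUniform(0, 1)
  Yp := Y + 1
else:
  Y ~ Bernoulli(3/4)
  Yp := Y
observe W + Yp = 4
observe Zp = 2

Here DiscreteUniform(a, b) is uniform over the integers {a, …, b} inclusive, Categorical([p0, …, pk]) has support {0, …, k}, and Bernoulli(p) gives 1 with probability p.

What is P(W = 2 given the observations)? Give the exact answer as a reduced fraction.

P(W = 2 | obs) = 3/38

Enumerate traces; 4 have nonzero weight after conditioning:
  (X=0, W=3, Z=2, Y=1) weight 1/22
  (X=1, W=3, Z=2, Y=1) weight 1/22
  (X=2, W=2, Z=1, Y=1) weight 3/308
  (X=2, W=3, Z=2, Y=0) weight 1/44
Group by W:
  weight(W=2) = 3/308
  weight(W=3) = 5/44
Total weight = 3/308 + 5/44 = 19/154
P(W=2 | obs) = 3/308 / 19/154 = 3/38
P(W=3 | obs) = 5/44 / 19/154 = 35/38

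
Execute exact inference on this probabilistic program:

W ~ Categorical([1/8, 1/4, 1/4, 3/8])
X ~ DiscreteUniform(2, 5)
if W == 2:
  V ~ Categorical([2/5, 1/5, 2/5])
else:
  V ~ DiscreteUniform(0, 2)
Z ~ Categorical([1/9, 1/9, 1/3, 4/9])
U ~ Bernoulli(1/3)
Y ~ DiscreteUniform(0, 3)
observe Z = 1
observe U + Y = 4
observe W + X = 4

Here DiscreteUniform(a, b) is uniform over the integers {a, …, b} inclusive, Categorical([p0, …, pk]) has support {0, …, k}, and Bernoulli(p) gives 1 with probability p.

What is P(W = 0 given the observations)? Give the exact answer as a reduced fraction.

P(W = 0 | obs) = 1/5

Enumerate traces; 9 have nonzero weight after conditioning:
  (W=0, X=4, V=0, Z=1, U=1, Y=3) weight 1/10368
  (W=0, X=4, V=1, Z=1, U=1, Y=3) weight 1/10368
  (W=0, X=4, V=2, Z=1, U=1, Y=3) weight 1/10368
  (W=1, X=3, V=0, Z=1, U=1, Y=3) weight 1/5184
  (W=1, X=3, V=1, Z=1, U=1, Y=3) weight 1/5184
  (W=1, X=3, V=2, Z=1, U=1, Y=3) weight 1/5184
  (W=2, X=2, V=0, Z=1, U=1, Y=3) weight 1/4320
  (W=2, X=2, V=1, Z=1, U=1, Y=3) weight 1/8640
  … 1 more
Group by W:
  weight(W=0) = 1/3456
  weight(W=1) = 1/1728
  weight(W=2) = 1/1728
Total weight = 1/3456 + 1/1728 + 1/1728 = 5/3456
P(W=0 | obs) = 1/3456 / 5/3456 = 1/5
P(W=1 | obs) = 1/1728 / 5/3456 = 2/5
P(W=2 | obs) = 1/1728 / 5/3456 = 2/5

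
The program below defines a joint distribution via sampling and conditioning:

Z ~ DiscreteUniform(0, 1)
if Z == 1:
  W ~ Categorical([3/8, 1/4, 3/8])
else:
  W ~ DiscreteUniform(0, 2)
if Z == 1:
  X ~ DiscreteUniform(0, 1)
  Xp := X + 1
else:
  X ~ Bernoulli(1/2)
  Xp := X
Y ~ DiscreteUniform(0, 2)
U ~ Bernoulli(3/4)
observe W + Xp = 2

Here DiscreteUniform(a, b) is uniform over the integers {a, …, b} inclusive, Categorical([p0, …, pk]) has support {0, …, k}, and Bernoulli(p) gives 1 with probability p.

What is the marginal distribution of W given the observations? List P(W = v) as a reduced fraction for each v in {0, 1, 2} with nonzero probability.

Enumerate traces; 24 have nonzero weight after conditioning:
  (Z=0, W=1, X=1, Y=0, U=0) weight 1/144
  (Z=0, W=1, X=1, Y=0, U=1) weight 1/48
  (Z=0, W=1, X=1, Y=1, U=0) weight 1/144
  (Z=0, W=1, X=1, Y=1, U=1) weight 1/48
  (Z=0, W=1, X=1, Y=2, U=0) weight 1/144
  (Z=0, W=1, X=1, Y=2, U=1) weight 1/48
  (Z=0, W=2, X=0, Y=0, U=0) weight 1/144
  (Z=0, W=2, X=0, Y=0, U=1) weight 1/48
  (Z=1, W=0, X=1, Y=0, U=0) weight 1/128
  … 15 more
Group by W:
  weight(W=0) = 3/32
  weight(W=1) = 7/48
  weight(W=2) = 1/12
Total weight = 3/32 + 7/48 + 1/12 = 31/96
P(W=0 | obs) = 3/32 / 31/96 = 9/31
P(W=1 | obs) = 7/48 / 31/96 = 14/31
P(W=2 | obs) = 1/12 / 31/96 = 8/31

P(W=0) = 9/31, P(W=1) = 14/31, P(W=2) = 8/31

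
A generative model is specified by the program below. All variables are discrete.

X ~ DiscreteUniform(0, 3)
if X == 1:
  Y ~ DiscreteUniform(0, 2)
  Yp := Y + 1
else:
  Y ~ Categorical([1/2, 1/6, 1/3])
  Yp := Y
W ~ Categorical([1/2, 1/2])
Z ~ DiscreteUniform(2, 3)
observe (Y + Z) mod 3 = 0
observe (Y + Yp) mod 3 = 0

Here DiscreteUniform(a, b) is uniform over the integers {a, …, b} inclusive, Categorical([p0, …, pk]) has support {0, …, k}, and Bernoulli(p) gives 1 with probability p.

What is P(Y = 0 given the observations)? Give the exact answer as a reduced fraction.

Enumerate traces; 8 have nonzero weight after conditioning:
  (X=0, Y=0, W=0, Z=3) weight 1/32
  (X=0, Y=0, W=1, Z=3) weight 1/32
  (X=1, Y=1, W=0, Z=2) weight 1/48
  (X=1, Y=1, W=1, Z=2) weight 1/48
  (X=2, Y=0, W=0, Z=3) weight 1/32
  (X=2, Y=0, W=1, Z=3) weight 1/32
  (X=3, Y=0, W=0, Z=3) weight 1/32
  (X=3, Y=0, W=1, Z=3) weight 1/32
Group by Y:
  weight(Y=0) = 3/16
  weight(Y=1) = 1/24
Total weight = 3/16 + 1/24 = 11/48
P(Y=0 | obs) = 3/16 / 11/48 = 9/11
P(Y=1 | obs) = 1/24 / 11/48 = 2/11

P(Y = 0 | obs) = 9/11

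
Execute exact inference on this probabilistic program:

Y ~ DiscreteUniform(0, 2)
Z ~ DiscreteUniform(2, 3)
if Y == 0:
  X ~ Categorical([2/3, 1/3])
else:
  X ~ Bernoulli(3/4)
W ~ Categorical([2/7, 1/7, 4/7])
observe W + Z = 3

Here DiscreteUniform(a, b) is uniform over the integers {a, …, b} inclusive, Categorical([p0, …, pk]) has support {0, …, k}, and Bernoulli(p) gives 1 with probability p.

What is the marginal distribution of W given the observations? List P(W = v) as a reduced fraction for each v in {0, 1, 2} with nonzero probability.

Enumerate traces; 12 have nonzero weight after conditioning:
  (Y=0, Z=2, X=0, W=1) weight 1/63
  (Y=0, Z=2, X=1, W=1) weight 1/126
  (Y=0, Z=3, X=0, W=0) weight 2/63
  (Y=0, Z=3, X=1, W=0) weight 1/63
  (Y=1, Z=2, X=0, W=1) weight 1/168
  (Y=1, Z=2, X=1, W=1) weight 1/56
  (Y=1, Z=3, X=0, W=0) weight 1/84
  (Y=1, Z=3, X=1, W=0) weight 1/28
  … 4 more
Group by W:
  weight(W=0) = 1/7
  weight(W=1) = 1/14
Total weight = 1/7 + 1/14 = 3/14
P(W=0 | obs) = 1/7 / 3/14 = 2/3
P(W=1 | obs) = 1/14 / 3/14 = 1/3

P(W=0) = 2/3, P(W=1) = 1/3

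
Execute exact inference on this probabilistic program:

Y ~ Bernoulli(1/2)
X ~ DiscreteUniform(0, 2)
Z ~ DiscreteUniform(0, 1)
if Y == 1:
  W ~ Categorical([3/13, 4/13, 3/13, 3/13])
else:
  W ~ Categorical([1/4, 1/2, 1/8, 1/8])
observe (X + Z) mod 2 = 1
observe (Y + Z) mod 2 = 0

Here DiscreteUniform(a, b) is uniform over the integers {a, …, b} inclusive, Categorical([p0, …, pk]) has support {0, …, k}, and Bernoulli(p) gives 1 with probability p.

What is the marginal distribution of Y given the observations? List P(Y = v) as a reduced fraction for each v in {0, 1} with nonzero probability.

P(Y=0) = 1/3, P(Y=1) = 2/3

Enumerate traces; 12 have nonzero weight after conditioning:
  (Y=0, X=1, Z=0, W=0) weight 1/48
  (Y=0, X=1, Z=0, W=1) weight 1/24
  (Y=0, X=1, Z=0, W=2) weight 1/96
  (Y=0, X=1, Z=0, W=3) weight 1/96
  (Y=1, X=0, Z=1, W=0) weight 1/52
  (Y=1, X=0, Z=1, W=1) weight 1/39
  (Y=1, X=0, Z=1, W=2) weight 1/52
  (Y=1, X=0, Z=1, W=3) weight 1/52
  … 4 more
Group by Y:
  weight(Y=0) = 1/12
  weight(Y=1) = 1/6
Total weight = 1/12 + 1/6 = 1/4
P(Y=0 | obs) = 1/12 / 1/4 = 1/3
P(Y=1 | obs) = 1/6 / 1/4 = 2/3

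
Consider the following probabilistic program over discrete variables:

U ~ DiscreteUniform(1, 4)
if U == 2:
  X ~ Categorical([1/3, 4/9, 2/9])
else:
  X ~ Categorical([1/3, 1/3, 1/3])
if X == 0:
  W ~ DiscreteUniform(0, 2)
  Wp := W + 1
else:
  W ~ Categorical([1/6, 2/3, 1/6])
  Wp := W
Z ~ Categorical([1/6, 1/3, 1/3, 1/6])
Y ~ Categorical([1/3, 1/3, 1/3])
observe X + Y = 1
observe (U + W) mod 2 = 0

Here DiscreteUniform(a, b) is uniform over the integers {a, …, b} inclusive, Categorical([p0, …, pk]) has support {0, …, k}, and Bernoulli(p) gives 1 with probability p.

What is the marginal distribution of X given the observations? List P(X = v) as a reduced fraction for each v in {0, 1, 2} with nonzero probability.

P(X=0) = 18/37, P(X=1) = 19/37

Enumerate traces; 48 have nonzero weight after conditioning:
  (U=1, X=0, W=1, Z=0, Y=1) weight 1/648
  (U=1, X=0, W=1, Z=1, Y=1) weight 1/324
  (U=1, X=0, W=1, Z=2, Y=1) weight 1/324
  (U=1, X=0, W=1, Z=3, Y=1) weight 1/648
  (U=1, X=1, W=1, Z=0, Y=0) weight 1/324
  (U=1, X=1, W=1, Z=1, Y=0) weight 1/162
  (U=1, X=1, W=1, Z=2, Y=0) weight 1/162
  (U=1, X=1, W=1, Z=3, Y=0) weight 1/324
  … 40 more
Group by X:
  weight(X=0) = 1/18
  weight(X=1) = 19/324
Total weight = 1/18 + 19/324 = 37/324
P(X=0 | obs) = 1/18 / 37/324 = 18/37
P(X=1 | obs) = 19/324 / 37/324 = 19/37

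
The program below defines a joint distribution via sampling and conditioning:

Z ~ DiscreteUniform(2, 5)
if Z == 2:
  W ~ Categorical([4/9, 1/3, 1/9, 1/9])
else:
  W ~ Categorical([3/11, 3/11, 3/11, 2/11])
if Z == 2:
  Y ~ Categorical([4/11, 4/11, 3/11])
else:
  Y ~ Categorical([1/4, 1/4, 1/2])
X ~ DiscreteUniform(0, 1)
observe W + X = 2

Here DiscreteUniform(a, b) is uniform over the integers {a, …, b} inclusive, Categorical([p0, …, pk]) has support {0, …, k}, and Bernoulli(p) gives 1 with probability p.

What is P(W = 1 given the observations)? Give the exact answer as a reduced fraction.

P(W = 1 | obs) = 57/103

Enumerate traces; 24 have nonzero weight after conditioning:
  (Z=2, W=1, Y=0, X=1) weight 1/66
  (Z=2, W=1, Y=1, X=1) weight 1/66
  (Z=2, W=1, Y=2, X=1) weight 1/88
  (Z=2, W=2, Y=0, X=0) weight 1/198
  (Z=2, W=2, Y=1, X=0) weight 1/198
  (Z=2, W=2, Y=2, X=0) weight 1/264
  (Z=3, W=1, Y=0, X=1) weight 3/352
  (Z=3, W=1, Y=1, X=1) weight 3/352
  … 16 more
Group by W:
  weight(W=1) = 19/132
  weight(W=2) = 23/198
Total weight = 19/132 + 23/198 = 103/396
P(W=1 | obs) = 19/132 / 103/396 = 57/103
P(W=2 | obs) = 23/198 / 103/396 = 46/103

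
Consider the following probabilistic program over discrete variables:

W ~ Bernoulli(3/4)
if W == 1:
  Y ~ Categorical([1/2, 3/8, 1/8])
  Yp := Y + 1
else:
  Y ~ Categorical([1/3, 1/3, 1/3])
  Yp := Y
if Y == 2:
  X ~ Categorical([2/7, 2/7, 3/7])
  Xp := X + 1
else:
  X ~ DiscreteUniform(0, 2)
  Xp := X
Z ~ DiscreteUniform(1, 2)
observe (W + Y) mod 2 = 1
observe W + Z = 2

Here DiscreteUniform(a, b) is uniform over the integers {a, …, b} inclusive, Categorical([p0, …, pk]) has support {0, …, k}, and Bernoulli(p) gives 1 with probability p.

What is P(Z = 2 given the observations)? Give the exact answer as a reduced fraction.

Enumerate traces; 9 have nonzero weight after conditioning:
  (W=0, Y=1, X=0, Z=2) weight 1/72
  (W=0, Y=1, X=1, Z=2) weight 1/72
  (W=0, Y=1, X=2, Z=2) weight 1/72
  (W=1, Y=0, X=0, Z=1) weight 1/16
  (W=1, Y=0, X=1, Z=1) weight 1/16
  (W=1, Y=0, X=2, Z=1) weight 1/16
  (W=1, Y=2, X=0, Z=1) weight 3/224
  (W=1, Y=2, X=1, Z=1) weight 3/224
  … 1 more
Group by Z:
  weight(Z=1) = 15/64
  weight(Z=2) = 1/24
Total weight = 15/64 + 1/24 = 53/192
P(Z=1 | obs) = 15/64 / 53/192 = 45/53
P(Z=2 | obs) = 1/24 / 53/192 = 8/53

P(Z = 2 | obs) = 8/53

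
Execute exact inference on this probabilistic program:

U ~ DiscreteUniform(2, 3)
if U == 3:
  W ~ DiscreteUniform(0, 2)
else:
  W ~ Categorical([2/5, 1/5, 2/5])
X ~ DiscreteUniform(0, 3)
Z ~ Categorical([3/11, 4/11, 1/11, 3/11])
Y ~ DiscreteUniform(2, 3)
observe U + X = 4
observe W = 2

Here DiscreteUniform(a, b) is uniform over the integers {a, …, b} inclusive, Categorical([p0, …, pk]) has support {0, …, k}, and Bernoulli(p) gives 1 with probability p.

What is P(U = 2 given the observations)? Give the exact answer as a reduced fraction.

P(U = 2 | obs) = 6/11

Enumerate traces; 16 have nonzero weight after conditioning:
  (U=2, W=2, X=2, Z=0, Y=2) weight 3/440
  (U=2, W=2, X=2, Z=0, Y=3) weight 3/440
  (U=2, W=2, X=2, Z=1, Y=2) weight 1/110
  (U=2, W=2, X=2, Z=1, Y=3) weight 1/110
  (U=2, W=2, X=2, Z=2, Y=2) weight 1/440
  (U=2, W=2, X=2, Z=2, Y=3) weight 1/440
  (U=2, W=2, X=2, Z=3, Y=2) weight 3/440
  (U=2, W=2, X=2, Z=3, Y=3) weight 3/440
  (U=3, W=2, X=1, Z=0, Y=2) weight 1/176
  … 7 more
Group by U:
  weight(U=2) = 1/20
  weight(U=3) = 1/24
Total weight = 1/20 + 1/24 = 11/120
P(U=2 | obs) = 1/20 / 11/120 = 6/11
P(U=3 | obs) = 1/24 / 11/120 = 5/11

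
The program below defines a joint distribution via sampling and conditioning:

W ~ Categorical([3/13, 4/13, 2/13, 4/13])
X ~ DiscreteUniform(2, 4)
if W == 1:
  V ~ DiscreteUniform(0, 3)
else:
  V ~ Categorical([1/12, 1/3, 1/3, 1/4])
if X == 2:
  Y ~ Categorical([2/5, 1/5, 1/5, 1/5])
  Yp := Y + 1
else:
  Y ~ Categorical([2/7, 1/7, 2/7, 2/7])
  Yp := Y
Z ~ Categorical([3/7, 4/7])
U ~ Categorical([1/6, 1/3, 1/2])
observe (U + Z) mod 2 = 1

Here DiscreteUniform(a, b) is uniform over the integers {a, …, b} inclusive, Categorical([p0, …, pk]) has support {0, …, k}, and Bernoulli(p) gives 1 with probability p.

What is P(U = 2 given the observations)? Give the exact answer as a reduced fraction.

P(U = 2 | obs) = 6/11

Enumerate traces; 576 have nonzero weight after conditioning:
  (W=0, X=2, V=0, Y=0, Z=0, U=1) weight 1/2730
  (W=0, X=2, V=0, Y=0, Z=1, U=0) weight 1/4095
  (W=0, X=2, V=0, Y=0, Z=1, U=2) weight 1/1365
  (W=0, X=2, V=0, Y=1, Z=0, U=1) weight 1/5460
  (W=0, X=2, V=0, Y=1, Z=1, U=0) weight 1/8190
  (W=0, X=2, V=0, Y=1, Z=1, U=2) weight 1/2730
  (W=0, X=2, V=0, Y=2, Z=0, U=1) weight 1/5460
  (W=0, X=2, V=0, Y=2, Z=1, U=0) weight 1/8190
  … 568 more
Group by U:
  weight(U=0) = 2/21
  weight(U=1) = 1/7
  weight(U=2) = 2/7
Total weight = 2/21 + 1/7 + 2/7 = 11/21
P(U=0 | obs) = 2/21 / 11/21 = 2/11
P(U=1 | obs) = 1/7 / 11/21 = 3/11
P(U=2 | obs) = 2/7 / 11/21 = 6/11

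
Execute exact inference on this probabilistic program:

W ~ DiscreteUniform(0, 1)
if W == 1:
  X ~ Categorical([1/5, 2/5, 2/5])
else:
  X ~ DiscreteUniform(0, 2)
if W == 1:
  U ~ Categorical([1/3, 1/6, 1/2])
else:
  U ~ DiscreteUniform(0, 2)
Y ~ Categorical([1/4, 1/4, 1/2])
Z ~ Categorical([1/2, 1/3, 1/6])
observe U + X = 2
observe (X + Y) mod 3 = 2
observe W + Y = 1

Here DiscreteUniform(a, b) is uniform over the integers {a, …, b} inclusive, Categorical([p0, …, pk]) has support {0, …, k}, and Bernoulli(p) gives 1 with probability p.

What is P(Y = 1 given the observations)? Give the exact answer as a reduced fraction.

P(Y = 1 | obs) = 5/11

Enumerate traces; 6 have nonzero weight after conditioning:
  (W=0, X=1, U=1, Y=1, Z=0) weight 1/144
  (W=0, X=1, U=1, Y=1, Z=1) weight 1/216
  (W=0, X=1, U=1, Y=1, Z=2) weight 1/432
  (W=1, X=2, U=0, Y=0, Z=0) weight 1/120
  (W=1, X=2, U=0, Y=0, Z=1) weight 1/180
  (W=1, X=2, U=0, Y=0, Z=2) weight 1/360
Group by Y:
  weight(Y=0) = 1/60
  weight(Y=1) = 1/72
Total weight = 1/60 + 1/72 = 11/360
P(Y=0 | obs) = 1/60 / 11/360 = 6/11
P(Y=1 | obs) = 1/72 / 11/360 = 5/11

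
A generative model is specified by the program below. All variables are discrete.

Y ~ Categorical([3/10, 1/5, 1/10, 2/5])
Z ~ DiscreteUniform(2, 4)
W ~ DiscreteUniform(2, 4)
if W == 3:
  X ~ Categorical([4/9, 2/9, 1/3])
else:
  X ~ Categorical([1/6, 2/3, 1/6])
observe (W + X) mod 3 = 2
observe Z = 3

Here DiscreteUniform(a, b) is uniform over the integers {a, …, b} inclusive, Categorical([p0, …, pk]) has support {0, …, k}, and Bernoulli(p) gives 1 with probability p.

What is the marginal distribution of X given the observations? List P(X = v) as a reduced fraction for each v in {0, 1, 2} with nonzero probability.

Enumerate traces; 12 have nonzero weight after conditioning:
  (Y=0, Z=3, W=2, X=0) weight 1/180
  (Y=0, Z=3, W=3, X=2) weight 1/90
  (Y=0, Z=3, W=4, X=1) weight 1/45
  (Y=1, Z=3, W=2, X=0) weight 1/270
  (Y=1, Z=3, W=3, X=2) weight 1/135
  (Y=1, Z=3, W=4, X=1) weight 2/135
  (Y=2, Z=3, W=2, X=0) weight 1/540
  (Y=2, Z=3, W=3, X=2) weight 1/270
  … 4 more
Group by X:
  weight(X=0) = 1/54
  weight(X=1) = 2/27
  weight(X=2) = 1/27
Total weight = 1/54 + 2/27 + 1/27 = 7/54
P(X=0 | obs) = 1/54 / 7/54 = 1/7
P(X=1 | obs) = 2/27 / 7/54 = 4/7
P(X=2 | obs) = 1/27 / 7/54 = 2/7

P(X=0) = 1/7, P(X=1) = 4/7, P(X=2) = 2/7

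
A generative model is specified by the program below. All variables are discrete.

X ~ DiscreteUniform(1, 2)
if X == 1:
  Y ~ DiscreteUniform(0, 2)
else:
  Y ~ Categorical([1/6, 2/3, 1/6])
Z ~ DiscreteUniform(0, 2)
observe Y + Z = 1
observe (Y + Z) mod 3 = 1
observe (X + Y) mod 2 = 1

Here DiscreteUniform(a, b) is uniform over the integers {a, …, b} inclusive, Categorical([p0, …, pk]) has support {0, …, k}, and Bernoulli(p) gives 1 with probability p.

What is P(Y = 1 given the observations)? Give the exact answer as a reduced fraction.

Enumerate traces; 2 have nonzero weight after conditioning:
  (X=1, Y=0, Z=1) weight 1/18
  (X=2, Y=1, Z=0) weight 1/9
Group by Y:
  weight(Y=0) = 1/18
  weight(Y=1) = 1/9
Total weight = 1/18 + 1/9 = 1/6
P(Y=0 | obs) = 1/18 / 1/6 = 1/3
P(Y=1 | obs) = 1/9 / 1/6 = 2/3

P(Y = 1 | obs) = 2/3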